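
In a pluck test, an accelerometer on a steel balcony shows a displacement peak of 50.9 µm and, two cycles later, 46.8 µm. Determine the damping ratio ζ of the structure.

0.00668

Logarithmic decrement δ = (1/n)·ln(x₀/x_n) = (1/2)·ln(50.9/46.8) = (1/2)·ln(1.088) = 0.04199.
ζ = δ/√(4π² + δ²) = 0.04199/√(39.48 + 0.00176) = 0.04199/6.283 = 0.006683.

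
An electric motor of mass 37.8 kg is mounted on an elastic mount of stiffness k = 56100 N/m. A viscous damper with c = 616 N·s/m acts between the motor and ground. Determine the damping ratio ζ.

ω_n = √(k/m) = √(56100/37.8) = 38.52 rad/s.
Critical damping c_c = 2√(k·m) = 2√(56100 × 37.8) = 2912 N·s/m, so ζ = c/c_c = 616/2912 = 0.2115.

0.212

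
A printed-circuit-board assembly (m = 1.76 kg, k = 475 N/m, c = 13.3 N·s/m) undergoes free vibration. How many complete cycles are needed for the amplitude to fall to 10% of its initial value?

ζ = c/(2√(km)) = 13.3/(2√(475 × 1.76)) = 13.3/57.83 = 0.2300.
Logarithmic decrement δ = 2πζ/√(1 − ζ²) = 2π × 0.2300/√(1 − 0.0529) = 1.485.
x_n/x₀ = e^(−nδ) ≤ 0.1; take ln: n ≥ ln(1/0.1)/δ = 2.303/1.485 = 1.551.
So 2 complete cycles are required.

2 cycles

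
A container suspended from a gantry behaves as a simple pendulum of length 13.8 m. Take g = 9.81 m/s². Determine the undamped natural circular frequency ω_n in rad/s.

0.843 rad/s

For a simple pendulum ω_n = √(g/L) = √(9.81/13.8) = √0.7109 = 0.8431 rad/s.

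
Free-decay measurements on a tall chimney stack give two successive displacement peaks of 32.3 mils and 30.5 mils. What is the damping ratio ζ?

Logarithmic decrement δ = (1/n)·ln(x₀/x_n) = (1/1)·ln(32.3/30.5) = (1/1)·ln(1.059) = 0.05734.
ζ = δ/√(4π² + δ²) = 0.05734/√(39.48 + 0.00329) = 0.05734/6.283 = 0.009126.

0.00913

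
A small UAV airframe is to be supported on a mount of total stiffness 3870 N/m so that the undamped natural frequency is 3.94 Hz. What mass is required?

6.31 kg

ω_n = 2πf_n = 2π × 3.94 = 24.76 rad/s.
m = k/ω_n² = 3870/24.76² = 3870/612.8 = 6.315 kg.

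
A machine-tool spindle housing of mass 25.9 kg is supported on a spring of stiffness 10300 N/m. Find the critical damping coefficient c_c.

c_c = 2√(k·m) = 2√(10300 × 25.9) = 2 × 516.5 = 1033 N·s/m.

1030 N·s/m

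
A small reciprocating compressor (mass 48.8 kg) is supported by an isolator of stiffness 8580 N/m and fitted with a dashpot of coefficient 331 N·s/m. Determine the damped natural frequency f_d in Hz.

2.04 Hz

ω_n = √(k/m) = √(8580/48.8) = 13.26 rad/s.
Critical damping c_c = 2√(k·m) = 2√(8580 × 48.8) = 1294 N·s/m, so ζ = c/c_c = 331/1294 = 0.2558.
ω_d = ω_n√(1 − ζ²) = 13.26 × √(1 − 0.0654) = 12.82 rad/s.
f_d = ω_d/(2π) = 2.040 Hz.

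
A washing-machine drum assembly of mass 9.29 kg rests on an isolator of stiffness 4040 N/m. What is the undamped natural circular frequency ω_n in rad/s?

ω_n = √(k/m) = √(4040/9.29) = √434.9 = 20.85 rad/s.

20.9 rad/s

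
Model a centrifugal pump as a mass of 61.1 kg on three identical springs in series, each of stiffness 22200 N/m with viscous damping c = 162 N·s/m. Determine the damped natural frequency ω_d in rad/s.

10.9 rad/s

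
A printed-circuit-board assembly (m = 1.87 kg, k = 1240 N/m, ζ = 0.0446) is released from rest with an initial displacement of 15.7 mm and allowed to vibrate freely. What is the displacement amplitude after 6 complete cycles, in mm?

2.92 mm

Logarithmic decrement δ = 2πζ/√(1 − ζ²) = 2π × 0.04460/√(1 − 0.00199) = 0.2805.
After n cycles, x_n/x₀ = e^(−nδ), so x_6 = 15.7 × e^(−6 × 0.2805) = 15.7 × 0.1858 = 2.917 mm.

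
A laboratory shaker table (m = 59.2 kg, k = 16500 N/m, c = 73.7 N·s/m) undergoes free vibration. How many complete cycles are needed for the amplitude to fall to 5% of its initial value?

ζ = c/(2√(km)) = 73.7/(2√(16500 × 59.2)) = 73.7/1977 = 0.03729.
Logarithmic decrement δ = 2πζ/√(1 − ζ²) = 2π × 0.03729/√(1 − 0.00139) = 0.2344.
x_n/x₀ = e^(−nδ) ≤ 0.05; take ln: n ≥ ln(1/0.05)/δ = 2.996/0.2344 = 12.78.
So 13 complete cycles are required.

13 cycles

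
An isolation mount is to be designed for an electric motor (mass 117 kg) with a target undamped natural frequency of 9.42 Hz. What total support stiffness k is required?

410000 N/m

ω_n = 2πf_n = 2π × 9.42 = 59.19 rad/s.
k = m·ω_n² = 117 × 59.19² = 117 × 3503 = 409900 N/m.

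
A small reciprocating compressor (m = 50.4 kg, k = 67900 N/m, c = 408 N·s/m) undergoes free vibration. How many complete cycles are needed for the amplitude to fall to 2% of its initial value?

ζ = c/(2√(km)) = 408/(2√(67900 × 50.4)) = 408/3700 = 0.1103.
Logarithmic decrement δ = 2πζ/√(1 − ζ²) = 2π × 0.1103/√(1 − 0.0122) = 0.6971.
x_n/x₀ = e^(−nδ) ≤ 0.02; take ln: n ≥ ln(1/0.02)/δ = 3.912/0.6971 = 5.612.
So 6 complete cycles are required.

6 cycles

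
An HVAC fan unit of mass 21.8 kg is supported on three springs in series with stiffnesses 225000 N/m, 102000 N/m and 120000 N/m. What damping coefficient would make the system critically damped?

Series springs: 1/k_eq = 1/225000 + 1/102000 + 1/120000 = 2.258×10^-5, so k_eq = 44280 N/m.
c_c = 2√(k_eq·m) = 2√(44280 × 21.8) = 2 × 982.5 = 1965 N·s/m.

1970 N·s/m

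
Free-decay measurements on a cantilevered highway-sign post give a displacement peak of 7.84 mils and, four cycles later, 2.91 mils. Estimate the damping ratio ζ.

0.0394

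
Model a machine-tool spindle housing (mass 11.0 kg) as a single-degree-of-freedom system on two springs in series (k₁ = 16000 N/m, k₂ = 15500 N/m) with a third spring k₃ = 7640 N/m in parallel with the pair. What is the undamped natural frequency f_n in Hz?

5.98 Hz

Series pair: k_s = k₁k₂/(k₁+k₂) = (16000)(15500)/(16000 + 15500) = 7873 N/m. In parallel with k₃: k_eq = 7873 + 7640 = 15510 N/m.
ω_n = √(k_eq/m) = √(15510/11.0) = √1410 = 37.55 rad/s.
f_n = ω_n/(2π) = 37.55/6.283 = 5.977 Hz.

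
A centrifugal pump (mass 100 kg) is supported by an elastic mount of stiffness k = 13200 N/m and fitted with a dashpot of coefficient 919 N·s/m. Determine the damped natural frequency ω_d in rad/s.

10.5 rad/s

ω_n = √(k/m) = √(13200/100) = 11.49 rad/s.
Critical damping c_c = 2√(k·m) = 2√(13200 × 100) = 2298 N·s/m, so ζ = c/c_c = 919/2298 = 0.3999.
ω_d = ω_n√(1 − ζ²) = 11.49 × √(1 − 0.160) = 10.53 rad/s.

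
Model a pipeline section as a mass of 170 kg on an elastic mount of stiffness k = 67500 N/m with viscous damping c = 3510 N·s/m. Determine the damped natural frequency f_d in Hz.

2.71 Hz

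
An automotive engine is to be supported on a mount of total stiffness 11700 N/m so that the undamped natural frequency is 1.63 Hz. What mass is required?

112 kg

ω_n = 2πf_n = 2π × 1.63 = 10.24 rad/s.
m = k/ω_n² = 11700/10.24² = 11700/104.9 = 111.5 kg.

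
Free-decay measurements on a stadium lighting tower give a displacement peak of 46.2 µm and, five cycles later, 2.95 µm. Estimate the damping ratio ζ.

Logarithmic decrement δ = (1/n)·ln(x₀/x_n) = (1/5)·ln(46.2/2.95) = (1/5)·ln(15.66) = 0.5502.
ζ = δ/√(4π² + δ²) = 0.5502/√(39.48 + 0.303) = 0.5502/6.307 = 0.08724.

0.0872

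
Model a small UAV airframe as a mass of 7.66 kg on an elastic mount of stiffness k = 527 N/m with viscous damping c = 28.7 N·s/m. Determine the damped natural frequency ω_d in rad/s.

ω_n = √(k/m) = √(527.0/7.66) = 8.295 rad/s.
Critical damping c_c = 2√(k·m) = 2√(527.0 × 7.66) = 127.1 N·s/m, so ζ = c/c_c = 28.7/127.1 = 0.2259.
ω_d = ω_n√(1 − ζ²) = 8.295 × √(1 − 0.0510) = 8.080 rad/s.

8.08 rad/s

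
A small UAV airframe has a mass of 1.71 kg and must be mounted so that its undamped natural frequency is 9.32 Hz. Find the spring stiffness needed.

5860 N/m

ω_n = 2πf_n = 2π × 9.32 = 58.56 rad/s.
k = m·ω_n² = 1.71 × 58.56² = 1.71 × 3429 = 5864 N/m.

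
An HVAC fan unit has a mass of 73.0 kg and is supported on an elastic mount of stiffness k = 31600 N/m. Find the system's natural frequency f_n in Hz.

ω_n = √(k/m) = √(31600/73.0) = √432.9 = 20.81 rad/s.
f_n = ω_n/(2π) = 20.81/6.283 = 3.311 Hz.

3.31 Hz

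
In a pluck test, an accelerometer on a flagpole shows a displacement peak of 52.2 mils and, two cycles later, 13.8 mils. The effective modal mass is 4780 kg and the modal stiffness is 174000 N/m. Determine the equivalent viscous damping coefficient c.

Logarithmic decrement δ = (1/n)·ln(x₀/x_n) = (1/2)·ln(52.2/13.8) = (1/2)·ln(3.783) = 0.6652.
ζ = δ/√(4π² + δ²) = 0.6652/√(39.48 + 0.443) = 0.6652/6.318 = 0.1053.
c = ζ · 2√(km) = 0.1053 × 2√(174000 × 4780) = 0.1053 × 57680 = 6073 N·s/m.

6070 N·s/m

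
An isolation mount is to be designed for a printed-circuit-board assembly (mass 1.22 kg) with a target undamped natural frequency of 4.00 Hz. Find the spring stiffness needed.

771 N/m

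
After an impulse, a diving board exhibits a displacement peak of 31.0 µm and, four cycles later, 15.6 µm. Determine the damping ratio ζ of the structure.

0.0273

Logarithmic decrement δ = (1/n)·ln(x₀/x_n) = (1/4)·ln(31.0/15.6) = (1/4)·ln(1.987) = 0.1717.
ζ = δ/√(4π² + δ²) = 0.1717/√(39.48 + 0.0295) = 0.1717/6.286 = 0.02731.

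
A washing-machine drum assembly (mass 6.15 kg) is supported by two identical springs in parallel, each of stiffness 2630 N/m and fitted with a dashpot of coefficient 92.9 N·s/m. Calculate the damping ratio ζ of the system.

Parallel springs add: k_eq = 2 × 2630 = 5260 N/m.
ω_n = √(k_eq/m) = √(5260/6.15) = 29.25 rad/s.
Critical damping c_c = 2√(k_eq·m) = 2√(5260 × 6.15) = 359.7 N·s/m, so ζ = c/c_c = 92.9/359.7 = 0.2583.

0.258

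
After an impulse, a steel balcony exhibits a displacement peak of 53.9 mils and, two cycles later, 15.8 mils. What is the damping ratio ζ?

0.0972

Logarithmic decrement δ = (1/n)·ln(x₀/x_n) = (1/2)·ln(53.9/15.8) = (1/2)·ln(3.411) = 0.6136.
ζ = δ/√(4π² + δ²) = 0.6136/√(39.48 + 0.376) = 0.6136/6.313 = 0.09719.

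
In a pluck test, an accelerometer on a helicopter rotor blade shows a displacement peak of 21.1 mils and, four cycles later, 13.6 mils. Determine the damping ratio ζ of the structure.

Logarithmic decrement δ = (1/n)·ln(x₀/x_n) = (1/4)·ln(21.1/13.6) = (1/4)·ln(1.551) = 0.1098.
ζ = δ/√(4π² + δ²) = 0.1098/√(39.48 + 0.0121) = 0.1098/6.284 = 0.01747.

0.0175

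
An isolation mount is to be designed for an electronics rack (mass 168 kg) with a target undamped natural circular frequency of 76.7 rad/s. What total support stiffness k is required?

988000 N/m

k = m·ω_n² = 168 × 76.70² = 168 × 5883 = 988300 N/m.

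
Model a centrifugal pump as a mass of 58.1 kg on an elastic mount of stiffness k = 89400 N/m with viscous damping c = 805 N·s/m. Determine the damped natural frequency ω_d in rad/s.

38.6 rad/s

ω_n = √(k/m) = √(89400/58.1) = 39.23 rad/s.
Critical damping c_c = 2√(k·m) = 2√(89400 × 58.1) = 4558 N·s/m, so ζ = c/c_c = 805/4558 = 0.1766.
ω_d = ω_n√(1 − ζ²) = 39.23 × √(1 − 0.0312) = 38.61 rad/s.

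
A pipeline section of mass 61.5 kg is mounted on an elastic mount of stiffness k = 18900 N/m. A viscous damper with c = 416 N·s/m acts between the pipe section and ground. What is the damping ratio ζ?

0.193

ω_n = √(k/m) = √(18900/61.5) = 17.53 rad/s.
Critical damping c_c = 2√(k·m) = 2√(18900 × 61.5) = 2156 N·s/m, so ζ = c/c_c = 416/2156 = 0.1929.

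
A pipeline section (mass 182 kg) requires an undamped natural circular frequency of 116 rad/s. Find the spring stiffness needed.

k = m·ω_n² = 182 × 116.0² = 182 × 13460 = 2449000 N/m.

2450000 N/m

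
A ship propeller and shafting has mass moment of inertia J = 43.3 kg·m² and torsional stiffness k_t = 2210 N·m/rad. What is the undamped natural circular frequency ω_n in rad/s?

ω_n = √(k_t/J) = √(2210/43.3) = √51.04 = 7.144 rad/s.

7.14 rad/s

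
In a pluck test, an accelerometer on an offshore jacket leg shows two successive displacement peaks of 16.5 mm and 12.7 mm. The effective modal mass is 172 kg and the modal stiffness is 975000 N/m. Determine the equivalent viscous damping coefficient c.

Logarithmic decrement δ = (1/n)·ln(x₀/x_n) = (1/1)·ln(16.5/12.7) = (1/1)·ln(1.299) = 0.2618.
ζ = δ/√(4π² + δ²) = 0.2618/√(39.48 + 0.0685) = 0.2618/6.289 = 0.04162.
c = ζ · 2√(km) = 0.04162 × 2√(975000 × 172) = 0.04162 × 25900 = 1078 N·s/m.

1080 N·s/m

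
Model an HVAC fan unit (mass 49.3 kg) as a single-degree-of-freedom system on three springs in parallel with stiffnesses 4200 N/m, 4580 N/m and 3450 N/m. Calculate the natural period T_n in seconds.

0.399 s

Parallel springs add: k_eq = 4200 + 4580 + 3450 = 12230 N/m.
ω_n = √(k_eq/m) = √(12230/49.3) = √248.1 = 15.75 rad/s.
T_n = 2π/ω_n = 6.283/15.75 = 0.3989 s.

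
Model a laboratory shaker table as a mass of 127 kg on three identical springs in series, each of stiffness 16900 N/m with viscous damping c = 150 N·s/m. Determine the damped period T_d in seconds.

Series springs: 1/k_eq = 3/16900, so k_eq = 16900/3 = 5633 N/m.
ω_n = √(k_eq/m) = √(5633/127) = 6.660 rad/s.
Critical damping c_c = 2√(k_eq·m) = 2√(5633 × 127) = 1692 N·s/m, so ζ = c/c_c = 150/1692 = 0.08867.
ω_d = ω_n√(1 − ζ²) = 6.660 × √(1 − 0.00786) = 6.634 rad/s.
T_d = 2π/ω_d = 0.9471 s.

0.947 s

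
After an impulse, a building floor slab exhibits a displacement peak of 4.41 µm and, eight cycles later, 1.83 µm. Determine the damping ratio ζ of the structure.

0.0175

Logarithmic decrement δ = (1/n)·ln(x₀/x_n) = (1/8)·ln(4.41/1.83) = (1/8)·ln(2.410) = 0.1099.
ζ = δ/√(4π² + δ²) = 0.1099/√(39.48 + 0.0121) = 0.1099/6.284 = 0.01750.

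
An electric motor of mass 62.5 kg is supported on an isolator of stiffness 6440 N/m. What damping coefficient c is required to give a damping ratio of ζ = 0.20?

c_c = 2√(k·m) = 2√(6440 × 62.5) = 1269 N·s/m.
c = ζ·c_c = 0.20 × 1269 = 253.8 N·s/m.

254 N·s/m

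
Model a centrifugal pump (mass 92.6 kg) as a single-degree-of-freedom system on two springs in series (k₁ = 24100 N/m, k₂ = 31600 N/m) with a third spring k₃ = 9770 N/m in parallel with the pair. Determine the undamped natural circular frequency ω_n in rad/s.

Series pair: k_s = k₁k₂/(k₁+k₂) = (24100)(31600)/(24100 + 31600) = 13670 N/m. In parallel with k₃: k_eq = 13670 + 9770 = 23440 N/m.
ω_n = √(k_eq/m) = √(23440/92.6) = √253.2 = 15.91 rad/s.

15.9 rad/s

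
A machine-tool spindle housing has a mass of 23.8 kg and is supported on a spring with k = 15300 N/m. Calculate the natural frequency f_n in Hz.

4.04 Hz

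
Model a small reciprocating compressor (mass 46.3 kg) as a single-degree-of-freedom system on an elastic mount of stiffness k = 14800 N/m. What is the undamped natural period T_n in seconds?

0.351 s

ω_n = √(k/m) = √(14800/46.3) = √319.7 = 17.88 rad/s.
T_n = 2π/ω_n = 6.283/17.88 = 0.3514 s.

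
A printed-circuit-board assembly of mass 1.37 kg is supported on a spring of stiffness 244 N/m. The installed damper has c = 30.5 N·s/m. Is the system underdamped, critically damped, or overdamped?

c_c = 2√(k·m) = 36.57 N·s/m; ζ = c/c_c = 30.5/36.57 = 0.834.
Since ζ < 1 the system is underdamped.

underdamped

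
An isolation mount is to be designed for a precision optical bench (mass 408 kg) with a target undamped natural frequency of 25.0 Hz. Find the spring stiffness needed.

ω_n = 2πf_n = 2π × 25.0 = 157.1 rad/s.
k = m·ω_n² = 408 × 157.1² = 408 × 24670 = 10070000 N/m.

10100000 N/m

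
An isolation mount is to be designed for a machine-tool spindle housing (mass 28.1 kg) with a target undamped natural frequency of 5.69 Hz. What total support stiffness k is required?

ω_n = 2πf_n = 2π × 5.69 = 35.75 rad/s.
k = m·ω_n² = 28.1 × 35.75² = 28.1 × 1278 = 35920 N/m.

35900 N/m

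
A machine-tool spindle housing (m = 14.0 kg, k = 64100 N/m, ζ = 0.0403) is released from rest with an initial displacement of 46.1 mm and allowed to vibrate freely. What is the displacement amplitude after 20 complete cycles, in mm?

0.290 mm

Logarithmic decrement δ = 2πζ/√(1 − ζ²) = 2π × 0.04030/√(1 − 0.00162) = 0.2534.
After n cycles, x_n/x₀ = e^(−nδ), so x_20 = 46.1 × e^(−20 × 0.2534) = 46.1 × 0.006293 = 0.2901 mm.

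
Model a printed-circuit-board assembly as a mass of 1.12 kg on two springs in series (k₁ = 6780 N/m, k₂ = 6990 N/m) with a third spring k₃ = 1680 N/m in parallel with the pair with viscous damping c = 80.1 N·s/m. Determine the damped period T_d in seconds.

0.109 s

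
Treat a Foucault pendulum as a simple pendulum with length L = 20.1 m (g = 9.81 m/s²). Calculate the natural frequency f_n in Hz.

For a simple pendulum ω_n = √(g/L) = √(9.81/20.1) = √0.4881 = 0.6986 rad/s.
f_n = ω_n/(2π) = 0.6986/6.283 = 0.1112 Hz.

0.111 Hz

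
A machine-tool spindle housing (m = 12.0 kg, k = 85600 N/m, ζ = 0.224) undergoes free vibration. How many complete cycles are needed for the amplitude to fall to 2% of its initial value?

Logarithmic decrement δ = 2πζ/√(1 − ζ²) = 2π × 0.2240/√(1 − 0.0502) = 1.444.
x_n/x₀ = e^(−nδ) ≤ 0.02; take ln: n ≥ ln(1/0.02)/δ = 3.912/1.444 = 2.709.
So 3 complete cycles are required.

3 cycles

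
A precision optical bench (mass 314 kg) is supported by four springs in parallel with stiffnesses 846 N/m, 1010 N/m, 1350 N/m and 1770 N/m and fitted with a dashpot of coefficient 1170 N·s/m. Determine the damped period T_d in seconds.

Parallel springs add: k_eq = 846 + 1010 + 1350 + 1770 = 4976 N/m.
ω_n = √(k_eq/m) = √(4976/314) = 3.981 rad/s.
Critical damping c_c = 2√(k_eq·m) = 2√(4976 × 314) = 2500 N·s/m, so ζ = c/c_c = 1170/2500 = 0.4680.
ω_d = ω_n√(1 − ζ²) = 3.981 × √(1 − 0.219) = 3.518 rad/s.
T_d = 2π/ω_d = 1.786 s.

1.79 s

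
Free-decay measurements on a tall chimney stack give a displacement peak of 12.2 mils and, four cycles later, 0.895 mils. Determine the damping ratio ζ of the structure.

0.103

Logarithmic decrement δ = (1/n)·ln(x₀/x_n) = (1/4)·ln(12.2/0.895) = (1/4)·ln(13.63) = 0.6531.
ζ = δ/√(4π² + δ²) = 0.6531/√(39.48 + 0.427) = 0.6531/6.317 = 0.1034.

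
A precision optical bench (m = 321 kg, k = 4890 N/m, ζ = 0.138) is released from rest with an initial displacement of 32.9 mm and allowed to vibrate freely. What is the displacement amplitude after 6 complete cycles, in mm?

Logarithmic decrement δ = 2πζ/√(1 − ζ²) = 2π × 0.1380/√(1 − 0.0190) = 0.8755.
After n cycles, x_n/x₀ = e^(−nδ), so x_6 = 32.9 × e^(−6 × 0.8755) = 32.9 × 0.005233 = 0.1722 mm.

0.172 mm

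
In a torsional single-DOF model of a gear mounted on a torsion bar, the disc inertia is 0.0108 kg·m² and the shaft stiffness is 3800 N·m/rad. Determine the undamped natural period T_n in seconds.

ω_n = √(k_t/J) = √(3800/0.0108) = √351900 = 593.2 rad/s.
T_n = 2π/ω_n = 6.283/593.2 = 0.01059 s.

0.0106 s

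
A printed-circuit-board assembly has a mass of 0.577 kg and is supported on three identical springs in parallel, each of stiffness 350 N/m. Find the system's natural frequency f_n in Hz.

6.79 Hz

Parallel springs add: k_eq = 3 × 350 = 1050 N/m.
ω_n = √(k_eq/m) = √(1050/0.577) = √1820 = 42.66 rad/s.
f_n = ω_n/(2π) = 42.66/6.283 = 6.789 Hz.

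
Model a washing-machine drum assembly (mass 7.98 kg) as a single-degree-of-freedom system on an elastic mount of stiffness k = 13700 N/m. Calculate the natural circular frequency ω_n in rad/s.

ω_n = √(k/m) = √(13700/7.98) = √1717 = 41.43 rad/s.

41.4 rad/s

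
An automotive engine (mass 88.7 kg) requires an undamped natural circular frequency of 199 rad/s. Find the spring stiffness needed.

3510000 N/m

k = m·ω_n² = 88.7 × 199.0² = 88.7 × 39600 = 3513000 N/m.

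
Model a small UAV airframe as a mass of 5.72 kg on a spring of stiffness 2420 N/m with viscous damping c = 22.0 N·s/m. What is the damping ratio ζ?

0.0935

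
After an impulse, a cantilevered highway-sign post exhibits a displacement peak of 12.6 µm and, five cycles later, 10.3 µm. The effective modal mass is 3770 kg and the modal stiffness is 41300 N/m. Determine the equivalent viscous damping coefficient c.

160 N·s/m

Logarithmic decrement δ = (1/n)·ln(x₀/x_n) = (1/5)·ln(12.6/10.3) = (1/5)·ln(1.223) = 0.04031.
ζ = δ/√(4π² + δ²) = 0.04031/√(39.48 + 0.00162) = 0.04031/6.283 = 0.006415.
c = ζ · 2√(km) = 0.006415 × 2√(41300 × 3770) = 0.006415 × 24960 = 160.1 N·s/m.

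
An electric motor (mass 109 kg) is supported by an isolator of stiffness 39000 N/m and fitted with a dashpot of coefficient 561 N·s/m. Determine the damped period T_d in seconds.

0.335 s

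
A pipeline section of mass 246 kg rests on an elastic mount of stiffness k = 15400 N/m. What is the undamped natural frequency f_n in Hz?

1.26 Hz

ω_n = √(k/m) = √(15400/246) = √62.60 = 7.912 rad/s.
f_n = ω_n/(2π) = 7.912/6.283 = 1.259 Hz.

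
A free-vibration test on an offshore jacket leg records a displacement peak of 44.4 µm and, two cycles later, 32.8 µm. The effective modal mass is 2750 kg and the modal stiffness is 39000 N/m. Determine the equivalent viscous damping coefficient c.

499 N·s/m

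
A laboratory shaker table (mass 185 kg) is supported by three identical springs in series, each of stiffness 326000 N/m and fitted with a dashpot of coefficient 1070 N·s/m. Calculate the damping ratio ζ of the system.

0.119

Series springs: 1/k_eq = 3/326000, so k_eq = 326000/3 = 108700 N/m.
ω_n = √(k_eq/m) = √(108700/185) = 24.24 rad/s.
Critical damping c_c = 2√(k_eq·m) = 2√(108700 × 185) = 8967 N·s/m, so ζ = c/c_c = 1070/8967 = 0.1193.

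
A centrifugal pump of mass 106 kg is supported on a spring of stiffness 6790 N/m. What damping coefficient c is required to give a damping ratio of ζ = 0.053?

89.9 N·s/m

c_c = 2√(k·m) = 2√(6790 × 106) = 1697 N·s/m.
c = ζ·c_c = 0.053 × 1697 = 89.93 N·s/m.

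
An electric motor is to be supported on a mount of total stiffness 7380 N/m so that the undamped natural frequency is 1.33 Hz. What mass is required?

ω_n = 2πf_n = 2π × 1.33 = 8.357 rad/s.
m = k/ω_n² = 7380/8.357² = 7380/69.83 = 105.7 kg.

106 kg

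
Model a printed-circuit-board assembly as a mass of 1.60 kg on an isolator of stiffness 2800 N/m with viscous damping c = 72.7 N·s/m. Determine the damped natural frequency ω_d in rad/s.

35.1 rad/s

ω_n = √(k/m) = √(2800/1.60) = 41.83 rad/s.
Critical damping c_c = 2√(k·m) = 2√(2800 × 1.60) = 133.9 N·s/m, so ζ = c/c_c = 72.7/133.9 = 0.5431.
ω_d = ω_n√(1 − ζ²) = 41.83 × √(1 − 0.295) = 35.13 rad/s.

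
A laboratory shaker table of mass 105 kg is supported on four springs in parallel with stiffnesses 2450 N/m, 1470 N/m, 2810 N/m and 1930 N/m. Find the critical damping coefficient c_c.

Parallel springs add: k_eq = 2450 + 1470 + 2810 + 1930 = 8660 N/m.
c_c = 2√(k_eq·m) = 2√(8660 × 105) = 2 × 953.6 = 1907 N·s/m.

1910 N·s/m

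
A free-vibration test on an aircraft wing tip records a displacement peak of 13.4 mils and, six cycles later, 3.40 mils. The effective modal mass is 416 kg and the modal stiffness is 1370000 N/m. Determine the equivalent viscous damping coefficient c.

Logarithmic decrement δ = (1/n)·ln(x₀/x_n) = (1/6)·ln(13.4/3.40) = (1/6)·ln(3.941) = 0.2286.
ζ = δ/√(4π² + δ²) = 0.2286/√(39.48 + 0.0522) = 0.2286/6.287 = 0.03636.
c = ζ · 2√(km) = 0.03636 × 2√(1370000 × 416) = 0.03636 × 47750 = 1736 N·s/m.

1740 N·s/m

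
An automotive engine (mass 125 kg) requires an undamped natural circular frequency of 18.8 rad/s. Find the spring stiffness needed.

k = m·ω_n² = 125 × 18.80² = 125 × 353.4 = 44180 N/m.

44200 N/m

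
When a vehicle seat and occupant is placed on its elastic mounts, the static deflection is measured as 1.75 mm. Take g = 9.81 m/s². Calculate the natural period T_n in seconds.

ω_n = √(g/δ_st) = √(9.81/0.00175) = √5606 = 74.87 rad/s.
T_n = 2π/ω_n = 6.283/74.87 = 0.08392 s.

0.0839 s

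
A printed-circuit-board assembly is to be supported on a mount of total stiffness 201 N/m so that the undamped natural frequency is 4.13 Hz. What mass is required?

0.298 kg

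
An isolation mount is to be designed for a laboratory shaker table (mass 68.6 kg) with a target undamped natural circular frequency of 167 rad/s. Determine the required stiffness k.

k = m·ω_n² = 68.6 × 167.0² = 68.6 × 27890 = 1913000 N/m.

1910000 N/m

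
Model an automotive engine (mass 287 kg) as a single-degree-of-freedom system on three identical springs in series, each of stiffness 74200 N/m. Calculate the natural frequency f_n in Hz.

Series springs: 1/k_eq = 3/74200, so k_eq = 74200/3 = 24730 N/m.
ω_n = √(k_eq/m) = √(24730/287) = √86.18 = 9.283 rad/s.
f_n = ω_n/(2π) = 9.283/6.283 = 1.477 Hz.

1.48 Hz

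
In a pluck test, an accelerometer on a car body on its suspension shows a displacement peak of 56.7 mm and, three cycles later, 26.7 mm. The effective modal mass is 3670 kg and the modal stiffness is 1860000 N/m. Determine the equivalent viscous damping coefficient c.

6600 N·s/m

Logarithmic decrement δ = (1/n)·ln(x₀/x_n) = (1/3)·ln(56.7/26.7) = (1/3)·ln(2.124) = 0.2510.
ζ = δ/√(4π² + δ²) = 0.2510/√(39.48 + 0.0630) = 0.2510/6.288 = 0.03992.
c = ζ · 2√(km) = 0.03992 × 2√(1860000 × 3670) = 0.03992 × 165200 = 6597 N·s/m.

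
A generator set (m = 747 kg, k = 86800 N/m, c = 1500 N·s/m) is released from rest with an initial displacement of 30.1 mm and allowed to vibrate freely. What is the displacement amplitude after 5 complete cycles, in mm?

ζ = c/(2√(km)) = 1500/(2√(86800 × 747)) = 1500/16100 = 0.09314.
Logarithmic decrement δ = 2πζ/√(1 − ζ²) = 2π × 0.09314/√(1 − 0.00868) = 0.5878.
After n cycles, x_n/x₀ = e^(−nδ), so x_5 = 30.1 × e^(−5 × 0.5878) = 30.1 × 0.05292 = 1.593 mm.

1.59 mm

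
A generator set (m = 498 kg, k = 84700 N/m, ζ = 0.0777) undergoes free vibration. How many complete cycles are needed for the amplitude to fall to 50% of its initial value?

2 cycles

Logarithmic decrement δ = 2πζ/√(1 − ζ²) = 2π × 0.07770/√(1 − 0.00604) = 0.4897.
x_n/x₀ = e^(−nδ) ≤ 0.5; take ln: n ≥ ln(1/0.5)/δ = 0.6931/0.4897 = 1.415.
So 2 complete cycles are required.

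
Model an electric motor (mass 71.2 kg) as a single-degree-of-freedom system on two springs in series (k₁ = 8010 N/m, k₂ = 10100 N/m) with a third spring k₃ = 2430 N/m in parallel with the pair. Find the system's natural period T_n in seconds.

Series pair: k_s = k₁k₂/(k₁+k₂) = (8010)(10100)/(8010 + 10100) = 4467 N/m. In parallel with k₃: k_eq = 4467 + 2430 = 6897 N/m.
ω_n = √(k_eq/m) = √(6897/71.2) = √96.87 = 9.842 rad/s.
T_n = 2π/ω_n = 6.283/9.842 = 0.6384 s.

0.638 s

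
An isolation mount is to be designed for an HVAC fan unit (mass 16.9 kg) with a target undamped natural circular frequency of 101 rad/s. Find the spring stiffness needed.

172000 N/m

k = m·ω_n² = 16.9 × 101.0² = 16.9 × 10200 = 172400 N/m.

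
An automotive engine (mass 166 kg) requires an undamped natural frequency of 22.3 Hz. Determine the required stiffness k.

ω_n = 2πf_n = 2π × 22.3 = 140.1 rad/s.
k = m·ω_n² = 166 × 140.1² = 166 × 19630 = 3259000 N/m.

3260000 N/m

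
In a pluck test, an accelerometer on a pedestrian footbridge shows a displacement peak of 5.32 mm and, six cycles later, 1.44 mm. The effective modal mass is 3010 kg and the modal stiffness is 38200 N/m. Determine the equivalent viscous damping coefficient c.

743 N·s/m

Logarithmic decrement δ = (1/n)·ln(x₀/x_n) = (1/6)·ln(5.32/1.44) = (1/6)·ln(3.694) = 0.2178.
ζ = δ/√(4π² + δ²) = 0.2178/√(39.48 + 0.0474) = 0.2178/6.287 = 0.03464.
c = ζ · 2√(km) = 0.03464 × 2√(38200 × 3010) = 0.03464 × 21450 = 743.0 N·s/m.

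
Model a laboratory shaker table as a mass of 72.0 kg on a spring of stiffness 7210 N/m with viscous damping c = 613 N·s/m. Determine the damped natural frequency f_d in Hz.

1.44 Hz

ω_n = √(k/m) = √(7210/72.0) = 10.01 rad/s.
Critical damping c_c = 2√(k·m) = 2√(7210 × 72.0) = 1441 N·s/m, so ζ = c/c_c = 613/1441 = 0.4254.
ω_d = ω_n√(1 − ζ²) = 10.01 × √(1 − 0.181) = 9.056 rad/s.
f_d = ω_d/(2π) = 1.441 Hz.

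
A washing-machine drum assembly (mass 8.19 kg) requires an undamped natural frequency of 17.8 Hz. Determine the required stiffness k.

ω_n = 2πf_n = 2π × 17.8 = 111.8 rad/s.
k = m·ω_n² = 8.19 × 111.8² = 8.19 × 12510 = 102400 N/m.

102000 N/m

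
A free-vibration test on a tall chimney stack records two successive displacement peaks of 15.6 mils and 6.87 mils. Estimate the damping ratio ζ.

0.129

Logarithmic decrement δ = (1/n)·ln(x₀/x_n) = (1/1)·ln(15.6/6.87) = (1/1)·ln(2.271) = 0.8201.
ζ = δ/√(4π² + δ²) = 0.8201/√(39.48 + 0.673) = 0.8201/6.336 = 0.1294.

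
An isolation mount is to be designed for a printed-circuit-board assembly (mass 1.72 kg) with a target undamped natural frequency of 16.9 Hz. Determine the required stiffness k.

19400 N/m

ω_n = 2πf_n = 2π × 16.9 = 106.2 rad/s.
k = m·ω_n² = 1.72 × 106.2² = 1.72 × 11280 = 19390 N/m.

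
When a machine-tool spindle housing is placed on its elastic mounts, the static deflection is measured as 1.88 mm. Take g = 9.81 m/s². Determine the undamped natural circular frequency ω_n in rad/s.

ω_n = √(g/δ_st) = √(9.81/0.00188) = √5218 = 72.24 rad/s.

72.2 rad/s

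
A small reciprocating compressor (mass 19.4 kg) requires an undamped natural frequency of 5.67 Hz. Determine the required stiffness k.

24600 N/m

ω_n = 2πf_n = 2π × 5.67 = 35.63 rad/s.
k = m·ω_n² = 19.4 × 35.63² = 19.4 × 1269 = 24620 N/m.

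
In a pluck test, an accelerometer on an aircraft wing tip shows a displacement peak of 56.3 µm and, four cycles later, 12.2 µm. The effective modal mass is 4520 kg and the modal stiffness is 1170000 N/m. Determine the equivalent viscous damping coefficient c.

Logarithmic decrement δ = (1/n)·ln(x₀/x_n) = (1/4)·ln(56.3/12.2) = (1/4)·ln(4.615) = 0.3823.
ζ = δ/√(4π² + δ²) = 0.3823/√(39.48 + 0.146) = 0.3823/6.295 = 0.06073.
c = ζ · 2√(km) = 0.06073 × 2√(1170000 × 4520) = 0.06073 × 145400 = 8833 N·s/m.

8830 N·s/m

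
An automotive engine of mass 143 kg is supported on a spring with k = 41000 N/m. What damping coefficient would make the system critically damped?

4840 N·s/m

c_c = 2√(k·m) = 2√(41000 × 143) = 2 × 2421 = 4843 N·s/m.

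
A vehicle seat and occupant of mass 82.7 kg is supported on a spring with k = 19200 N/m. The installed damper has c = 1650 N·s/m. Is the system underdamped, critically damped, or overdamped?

underdamped

c_c = 2√(k·m) = 2520 N·s/m; ζ = c/c_c = 1650/2520 = 0.655.
Since ζ < 1 the system is underdamped.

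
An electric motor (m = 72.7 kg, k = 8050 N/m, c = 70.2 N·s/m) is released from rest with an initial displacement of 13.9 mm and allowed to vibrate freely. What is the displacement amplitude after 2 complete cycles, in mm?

ζ = c/(2√(km)) = 70.2/(2√(8050 × 72.7)) = 70.2/1530 = 0.04588.
Logarithmic decrement δ = 2πζ/√(1 − ζ²) = 2π × 0.04588/√(1 − 0.00211) = 0.2886.
After n cycles, x_n/x₀ = e^(−nδ), so x_2 = 13.9 × e^(−2 × 0.2886) = 13.9 × 0.5615 = 7.805 mm.

7.80 mm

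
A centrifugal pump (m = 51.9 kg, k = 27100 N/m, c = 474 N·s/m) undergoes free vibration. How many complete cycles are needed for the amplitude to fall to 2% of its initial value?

4 cycles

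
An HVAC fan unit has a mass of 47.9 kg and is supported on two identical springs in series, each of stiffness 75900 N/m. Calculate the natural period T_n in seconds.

0.223 s

Series springs: 1/k_eq = 2/75900, so k_eq = 75900/2 = 37950 N/m.
ω_n = √(k_eq/m) = √(37950/47.9) = √792.3 = 28.15 rad/s.
T_n = 2π/ω_n = 6.283/28.15 = 0.2232 s.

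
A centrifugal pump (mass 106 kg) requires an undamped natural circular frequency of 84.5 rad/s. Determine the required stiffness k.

k = m·ω_n² = 106 × 84.50² = 106 × 7140 = 756900 N/m.

757000 N/m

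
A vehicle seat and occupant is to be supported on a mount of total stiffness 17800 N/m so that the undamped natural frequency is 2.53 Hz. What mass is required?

ω_n = 2πf_n = 2π × 2.53 = 15.90 rad/s.
m = k/ω_n² = 17800/15.90² = 17800/252.7 = 70.44 kg.

70.4 kg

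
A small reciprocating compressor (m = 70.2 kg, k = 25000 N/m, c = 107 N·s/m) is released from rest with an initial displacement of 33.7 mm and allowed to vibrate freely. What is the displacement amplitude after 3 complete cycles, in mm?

ζ = c/(2√(km)) = 107/(2√(25000 × 70.2)) = 107/2650 = 0.04038.
Logarithmic decrement δ = 2πζ/√(1 − ζ²) = 2π × 0.04038/√(1 − 0.00163) = 0.2540.
After n cycles, x_n/x₀ = e^(−nδ), so x_3 = 33.7 × e^(−3 × 0.2540) = 33.7 × 0.4668 = 15.73 mm.

15.7 mm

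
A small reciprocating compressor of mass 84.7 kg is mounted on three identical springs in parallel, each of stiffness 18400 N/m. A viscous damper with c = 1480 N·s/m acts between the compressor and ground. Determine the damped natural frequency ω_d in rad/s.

24.0 rad/s

Parallel springs add: k_eq = 3 × 18400 = 55200 N/m.
ω_n = √(k_eq/m) = √(55200/84.7) = 25.53 rad/s.
Critical damping c_c = 2√(k_eq·m) = 2√(55200 × 84.7) = 4325 N·s/m, so ζ = c/c_c = 1480/4325 = 0.3422.
ω_d = ω_n√(1 − ζ²) = 25.53 × √(1 − 0.117) = 23.99 rad/s.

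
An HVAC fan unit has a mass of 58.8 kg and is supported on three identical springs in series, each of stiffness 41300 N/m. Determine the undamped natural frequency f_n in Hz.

2.44 Hz

Series springs: 1/k_eq = 3/41300, so k_eq = 41300/3 = 13770 N/m.
ω_n = √(k_eq/m) = √(13770/58.8) = √234.1 = 15.30 rad/s.
f_n = ω_n/(2π) = 15.30/6.283 = 2.435 Hz.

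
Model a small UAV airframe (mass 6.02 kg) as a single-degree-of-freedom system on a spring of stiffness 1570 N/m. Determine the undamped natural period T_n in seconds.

0.389 s

ω_n = √(k/m) = √(1570/6.02) = √260.8 = 16.15 rad/s.
T_n = 2π/ω_n = 6.283/16.15 = 0.3891 s.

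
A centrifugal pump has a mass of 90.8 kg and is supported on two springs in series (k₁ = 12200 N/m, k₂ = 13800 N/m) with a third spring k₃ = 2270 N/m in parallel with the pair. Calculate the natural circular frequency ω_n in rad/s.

Series pair: k_s = k₁k₂/(k₁+k₂) = (12200)(13800)/(12200 + 13800) = 6475 N/m. In parallel with k₃: k_eq = 6475 + 2270 = 8745 N/m.
ω_n = √(k_eq/m) = √(8745/90.8) = √96.31 = 9.814 rad/s.

9.81 rad/s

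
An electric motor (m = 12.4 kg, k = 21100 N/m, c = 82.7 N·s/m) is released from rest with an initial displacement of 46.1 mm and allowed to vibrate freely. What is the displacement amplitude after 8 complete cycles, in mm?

0.782 mm

ζ = c/(2√(km)) = 82.7/(2√(21100 × 12.4)) = 82.7/1023 = 0.08084.
Logarithmic decrement δ = 2πζ/√(1 − ζ²) = 2π × 0.08084/√(1 − 0.00654) = 0.5096.
After n cycles, x_n/x₀ = e^(−nδ), so x_8 = 46.1 × e^(−8 × 0.5096) = 46.1 × 0.01696 = 0.7819 mm.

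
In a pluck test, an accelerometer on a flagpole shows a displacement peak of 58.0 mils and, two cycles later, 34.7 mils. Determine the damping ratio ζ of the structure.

0.0408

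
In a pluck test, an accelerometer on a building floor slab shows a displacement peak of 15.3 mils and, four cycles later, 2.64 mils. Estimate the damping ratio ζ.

Logarithmic decrement δ = (1/n)·ln(x₀/x_n) = (1/4)·ln(15.3/2.64) = (1/4)·ln(5.795) = 0.4393.
ζ = δ/√(4π² + δ²) = 0.4393/√(39.48 + 0.193) = 0.4393/6.299 = 0.06974.

0.0697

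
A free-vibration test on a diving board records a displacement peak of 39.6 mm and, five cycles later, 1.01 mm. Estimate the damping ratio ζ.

0.116

Logarithmic decrement δ = (1/n)·ln(x₀/x_n) = (1/5)·ln(39.6/1.01) = (1/5)·ln(39.21) = 0.7338.
ζ = δ/√(4π² + δ²) = 0.7338/√(39.48 + 0.538) = 0.7338/6.326 = 0.1160.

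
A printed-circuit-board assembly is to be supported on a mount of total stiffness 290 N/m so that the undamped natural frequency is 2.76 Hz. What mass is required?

0.964 kg

ω_n = 2πf_n = 2π × 2.76 = 17.34 rad/s.
m = k/ω_n² = 290/17.34² = 290/300.7 = 0.9643 kg.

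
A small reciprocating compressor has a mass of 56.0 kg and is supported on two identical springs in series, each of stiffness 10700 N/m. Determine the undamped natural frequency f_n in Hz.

1.56 Hz

Series springs: 1/k_eq = 2/10700, so k_eq = 10700/2 = 5350 N/m.
ω_n = √(k_eq/m) = √(5350/56.0) = √95.54 = 9.774 rad/s.
f_n = ω_n/(2π) = 9.774/6.283 = 1.556 Hz.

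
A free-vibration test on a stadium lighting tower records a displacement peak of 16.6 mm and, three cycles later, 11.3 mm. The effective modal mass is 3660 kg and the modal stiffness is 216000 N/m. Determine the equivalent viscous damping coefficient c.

1150 N·s/m

Logarithmic decrement δ = (1/n)·ln(x₀/x_n) = (1/3)·ln(16.6/11.3) = (1/3)·ln(1.469) = 0.1282.
ζ = δ/√(4π² + δ²) = 0.1282/√(39.48 + 0.0164) = 0.1282/6.284 = 0.02040.
c = ζ · 2√(km) = 0.02040 × 2√(216000 × 3660) = 0.02040 × 56230 = 1147 N·s/m.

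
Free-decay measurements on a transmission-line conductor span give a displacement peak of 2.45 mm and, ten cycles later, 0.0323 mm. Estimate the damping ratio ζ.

Logarithmic decrement δ = (1/n)·ln(x₀/x_n) = (1/10)·ln(2.45/0.0323) = (1/10)·ln(75.85) = 0.4329.
ζ = δ/√(4π² + δ²) = 0.4329/√(39.48 + 0.187) = 0.4329/6.298 = 0.06873.

0.0687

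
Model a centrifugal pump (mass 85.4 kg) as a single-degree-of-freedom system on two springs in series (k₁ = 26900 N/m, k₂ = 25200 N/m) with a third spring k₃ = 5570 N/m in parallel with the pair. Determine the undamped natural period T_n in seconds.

0.426 s

Series pair: k_s = k₁k₂/(k₁+k₂) = (26900)(25200)/(26900 + 25200) = 13010 N/m. In parallel with k₃: k_eq = 13010 + 5570 = 18580 N/m.
ω_n = √(k_eq/m) = √(18580/85.4) = √217.6 = 14.75 rad/s.
T_n = 2π/ω_n = 6.283/14.75 = 0.4260 s.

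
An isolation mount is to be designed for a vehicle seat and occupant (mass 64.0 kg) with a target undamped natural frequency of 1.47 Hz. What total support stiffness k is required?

ω_n = 2πf_n = 2π × 1.47 = 9.236 rad/s.
k = m·ω_n² = 64.0 × 9.236² = 64.0 × 85.31 = 5460 N/m.

5460 N/m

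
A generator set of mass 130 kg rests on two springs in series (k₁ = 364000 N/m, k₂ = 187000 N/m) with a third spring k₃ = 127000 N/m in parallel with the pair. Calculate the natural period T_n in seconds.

0.143 s

Series pair: k_s = k₁k₂/(k₁+k₂) = (364000)(187000)/(364000 + 187000) = 123500 N/m. In parallel with k₃: k_eq = 123500 + 127000 = 250500 N/m.
ω_n = √(k_eq/m) = √(250500/130) = √1927 = 43.90 rad/s.
T_n = 2π/ω_n = 6.283/43.90 = 0.1431 s.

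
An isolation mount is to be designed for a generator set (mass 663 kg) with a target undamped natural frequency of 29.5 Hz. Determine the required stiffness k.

ω_n = 2πf_n = 2π × 29.5 = 185.4 rad/s.
k = m·ω_n² = 663 × 185.4² = 663 × 34360 = 22780000 N/m.

22800000 N/m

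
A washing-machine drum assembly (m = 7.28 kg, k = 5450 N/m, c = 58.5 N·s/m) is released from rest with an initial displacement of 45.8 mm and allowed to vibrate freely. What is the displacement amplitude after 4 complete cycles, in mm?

ζ = c/(2√(km)) = 58.5/(2√(5450 × 7.28)) = 58.5/398.4 = 0.1468.
Logarithmic decrement δ = 2πζ/√(1 − ζ²) = 2π × 0.1468/√(1 − 0.0216) = 0.9328.
After n cycles, x_n/x₀ = e^(−nδ), so x_4 = 45.8 × e^(−4 × 0.9328) = 45.8 × 0.02397 = 1.098 mm.

1.10 mm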